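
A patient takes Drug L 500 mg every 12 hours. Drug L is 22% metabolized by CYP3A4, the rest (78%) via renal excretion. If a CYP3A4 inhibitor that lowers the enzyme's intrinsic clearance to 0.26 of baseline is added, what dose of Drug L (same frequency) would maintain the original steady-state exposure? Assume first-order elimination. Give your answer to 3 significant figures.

419 mg

The CYP3A4 pathway (22% of clearance) falls to 0.26× activity: 0.22 × 0.26 = 0.0572.
The remaining 78% of clearance is unaffected.
Relative clearance = 0.0572 + 0.78 = 0.8372.
Css,avg = (dose rate)/CL, so holding Css fixed requires dose ∝ CL: 500 × 0.8372 = 419 mg.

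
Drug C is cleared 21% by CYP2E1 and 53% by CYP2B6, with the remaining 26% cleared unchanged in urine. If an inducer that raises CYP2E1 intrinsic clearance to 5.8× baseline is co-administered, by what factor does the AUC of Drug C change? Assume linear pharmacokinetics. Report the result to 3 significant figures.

The CYP2E1 pathway (21% of clearance) increases to 5.8× activity: 0.21 × 5.8 = 1.218.
CYP2B6 (53%) and the residual 26% are unaffected.
Relative clearance = 1.218 + 0.53 + 0.26 = 2.008.
AUC is inversely proportional to clearance, so the fold-change is 1 / 2.008 = 0.498.

0.498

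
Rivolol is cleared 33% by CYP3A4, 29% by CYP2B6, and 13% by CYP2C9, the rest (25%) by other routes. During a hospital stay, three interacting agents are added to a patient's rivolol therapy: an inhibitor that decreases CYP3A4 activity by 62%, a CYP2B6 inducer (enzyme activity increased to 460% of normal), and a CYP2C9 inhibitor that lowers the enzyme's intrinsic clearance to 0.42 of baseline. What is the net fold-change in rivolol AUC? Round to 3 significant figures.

0.567

The CYP3A4 pathway (33% of clearance) drops to 0.38× activity: 0.33 × 0.38 = 0.1254.
The CYP2B6 pathway (29% of clearance) is boosted to 4.6× activity: 0.29 × 4.6 = 1.334.
The CYP2C9 pathway (13% of clearance) falls to 0.42× activity: 0.13 × 0.42 = 0.0546.
Non-CYP routes (25%) are unchanged.
New clearance relative to baseline: 0.1254 + 1.334 + 0.0546 + 0.25 = 1.764.
AUC ∝ 1/CL: fold-change = 1 / 1.764 = 0.567.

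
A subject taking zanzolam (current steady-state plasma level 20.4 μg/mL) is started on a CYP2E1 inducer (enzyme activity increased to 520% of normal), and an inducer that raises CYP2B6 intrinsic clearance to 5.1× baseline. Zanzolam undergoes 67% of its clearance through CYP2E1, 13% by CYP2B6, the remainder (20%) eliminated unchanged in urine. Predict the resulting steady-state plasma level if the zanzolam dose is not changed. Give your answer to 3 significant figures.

4.69 μg/mL

The CYP2E1 pathway (67% of clearance) increases to 5.2× activity: 0.67 × 5.2 = 3.484.
The CYP2B6 pathway (13% of clearance) increases to 5.1× activity: 0.13 × 5.1 = 0.663.
Non-CYP routes (20%) are unchanged.
Relative clearance = 3.484 + 0.663 + 0.2 = 4.347.
Steady-state plasma level ∝ 1/CL: new value = 20.4 / 4.347 = 4.69 μg/mL.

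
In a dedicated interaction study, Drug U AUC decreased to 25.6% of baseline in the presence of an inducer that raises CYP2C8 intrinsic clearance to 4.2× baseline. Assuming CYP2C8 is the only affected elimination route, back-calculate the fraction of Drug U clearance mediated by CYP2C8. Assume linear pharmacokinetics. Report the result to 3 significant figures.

Let fm be the CYP2C8 fraction. New clearance relative to baseline = fm × 4.2 + (1 − fm).
AUC ratio = 1 / (new CL fraction), so new CL fraction = 1 / 0.256 = 3.906.
fm × 4.2 + 1 − fm = 3.906  ⇒  fm × (4.2 − 1) = 2.906  ⇒  fm = 0.908.

0.908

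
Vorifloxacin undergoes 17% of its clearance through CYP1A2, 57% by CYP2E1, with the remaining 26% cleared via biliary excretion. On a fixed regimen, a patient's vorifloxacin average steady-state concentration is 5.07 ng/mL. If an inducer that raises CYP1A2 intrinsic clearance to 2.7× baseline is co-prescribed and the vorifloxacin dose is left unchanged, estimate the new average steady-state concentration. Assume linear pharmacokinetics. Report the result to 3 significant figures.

3.93 ng/mL

CYP1A2: 0.17 × 2.7 = 0.459
CYP2E1: 0.57 (unchanged)
Other: 0.26 (unchanged)
New clearance relative to baseline: 0.459 + 0.57 + 0.26 = 1.289.
New average steady-state concentration = baseline ÷ relative clearance = 5.07 / 1.289 = 3.93 ng/mL.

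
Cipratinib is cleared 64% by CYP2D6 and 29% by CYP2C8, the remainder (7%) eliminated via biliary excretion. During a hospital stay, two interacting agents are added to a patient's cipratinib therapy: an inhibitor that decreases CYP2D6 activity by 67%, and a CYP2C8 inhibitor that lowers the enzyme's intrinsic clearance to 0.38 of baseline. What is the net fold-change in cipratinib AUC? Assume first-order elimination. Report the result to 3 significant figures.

2.55

The CYP2D6 pathway (64% of clearance) is reduced to 0.33× activity: 0.64 × 0.33 = 0.2112.
The CYP2C8 pathway (29% of clearance) falls to 0.38× activity: 0.29 × 0.38 = 0.1102.
The remaining 7% of clearance is unaffected.
New clearance relative to baseline: 0.2112 + 0.1102 + 0.07 = 0.3914.
Net AUC ratio = 1 / 0.3914 = 2.55.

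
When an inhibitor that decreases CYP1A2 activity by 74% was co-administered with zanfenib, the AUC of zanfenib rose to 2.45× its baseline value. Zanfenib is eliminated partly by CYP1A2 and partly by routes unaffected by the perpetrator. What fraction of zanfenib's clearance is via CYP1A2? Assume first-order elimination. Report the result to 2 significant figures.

0.80

Let fm be the CYP1A2 fraction. New clearance relative to baseline = fm × 0.26 + (1 − fm).
AUC ratio = 1 / (new CL fraction), so new CL fraction = 1 / 2.45 = 0.4082.
fm × 0.26 + 1 − fm = 0.4082  ⇒  fm × (0.26 − 1) = −0.5918  ⇒  fm = 0.80.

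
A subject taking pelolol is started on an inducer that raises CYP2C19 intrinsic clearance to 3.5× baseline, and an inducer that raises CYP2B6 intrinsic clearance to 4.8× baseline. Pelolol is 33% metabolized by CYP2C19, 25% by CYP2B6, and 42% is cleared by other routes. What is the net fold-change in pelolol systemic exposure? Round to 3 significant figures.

The CYP2C19 pathway (33% of clearance) rises to 3.5× activity: 0.33 × 3.5 = 1.155.
The CYP2B6 pathway (25% of clearance) increases to 4.8× activity: 0.25 × 4.8 = 1.2.
Non-CYP routes (42%) are unchanged.
Relative clearance = 1.155 + 1.2 + 0.42 = 2.775.
Net systemic exposure ratio = 1 / 2.775 = 0.360.

0.360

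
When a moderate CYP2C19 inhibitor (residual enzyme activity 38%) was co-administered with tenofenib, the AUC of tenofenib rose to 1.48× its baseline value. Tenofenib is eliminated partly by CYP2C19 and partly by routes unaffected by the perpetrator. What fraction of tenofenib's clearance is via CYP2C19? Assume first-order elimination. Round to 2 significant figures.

0.52

Let x = fm,CYP2C19. Because AUC ∝ 1/CL, relative clearance fell to 1/1.48 = 0.6757.
Setting x·0.38 + (1 − x) = 0.6757 and solving: x = (0.6757 − 1)/(0.38 − 1) = 0.52.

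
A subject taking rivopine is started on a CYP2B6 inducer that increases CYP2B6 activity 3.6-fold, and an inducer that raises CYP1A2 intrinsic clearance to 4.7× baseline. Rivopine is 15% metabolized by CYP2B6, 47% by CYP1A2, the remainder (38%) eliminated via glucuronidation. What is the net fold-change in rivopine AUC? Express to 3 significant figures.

The CYP2B6 pathway (15% of clearance) increases to 3.6× activity: 0.15 × 3.6 = 0.54.
The CYP1A2 pathway (47% of clearance) rises to 4.7× activity: 0.47 × 4.7 = 2.209.
Non-CYP routes (38%) are unchanged.
New clearance relative to baseline: 0.54 + 2.209 + 0.38 = 3.129.
Net AUC ratio = 1 / 3.129 = 0.320.

0.320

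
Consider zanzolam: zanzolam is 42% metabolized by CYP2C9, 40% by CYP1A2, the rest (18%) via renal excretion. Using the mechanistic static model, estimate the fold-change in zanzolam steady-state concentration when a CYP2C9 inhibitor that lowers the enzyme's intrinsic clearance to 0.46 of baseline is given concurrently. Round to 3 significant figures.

1.29

CYP2C9: 0.42 × 0.46 = 0.1932
CYP1A2: 0.4 (unchanged)
Other: 0.18 (unchanged)
New clearance relative to baseline: 0.1932 + 0.4 + 0.18 = 0.7732.
Since steady-state concentration ∝ 1/CL, the ratio is 1 / 0.7732 = 1.29.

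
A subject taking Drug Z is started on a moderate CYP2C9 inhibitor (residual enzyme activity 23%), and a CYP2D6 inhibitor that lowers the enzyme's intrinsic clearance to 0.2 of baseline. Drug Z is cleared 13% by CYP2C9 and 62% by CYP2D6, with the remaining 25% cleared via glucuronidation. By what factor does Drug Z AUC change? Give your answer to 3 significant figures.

The CYP2C9 pathway (13% of clearance) is reduced to 0.23× activity: 0.13 × 0.23 = 0.0299.
The CYP2D6 pathway (62% of clearance) is reduced to 0.2× activity: 0.62 × 0.2 = 0.124.
The remaining 25% of clearance is unaffected.
CL_new/CL_old = 0.0299 + 0.124 + 0.25 = 0.4039.
Net AUC ratio = 1 / 0.4039 = 2.48.

2.48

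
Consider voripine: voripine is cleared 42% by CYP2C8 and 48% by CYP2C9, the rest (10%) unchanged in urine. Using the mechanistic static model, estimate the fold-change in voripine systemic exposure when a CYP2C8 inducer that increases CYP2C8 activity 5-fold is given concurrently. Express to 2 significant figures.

The CYP2C8 pathway (42% of clearance) is boosted to 5× activity: 0.42 × 5 = 2.1.
CYP2C9 (48%) and the residual 10% are unaffected.
Relative clearance = 2.1 + 0.48 + 0.1 = 2.68.
Systemic exposure ratio = CL_old/CL_new = 1 / 2.68 = 0.37.

0.37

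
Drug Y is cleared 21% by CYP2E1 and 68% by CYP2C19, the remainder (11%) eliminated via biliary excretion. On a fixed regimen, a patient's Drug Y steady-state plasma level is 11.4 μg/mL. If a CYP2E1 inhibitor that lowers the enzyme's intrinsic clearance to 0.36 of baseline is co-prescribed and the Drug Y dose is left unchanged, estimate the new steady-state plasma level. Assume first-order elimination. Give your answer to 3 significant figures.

The CYP2E1 pathway (21% of clearance) is reduced to 0.36× activity: 0.21 × 0.36 = 0.0756.
CYP2C19 (68%) and the residual 11% are unaffected.
CL_new/CL_old = 0.0756 + 0.68 + 0.11 = 0.8656.
Steady-state plasma level ∝ 1/CL, so new value = 11.4 / 0.8656 = 13.2 μg/mL.

13.2 μg/mL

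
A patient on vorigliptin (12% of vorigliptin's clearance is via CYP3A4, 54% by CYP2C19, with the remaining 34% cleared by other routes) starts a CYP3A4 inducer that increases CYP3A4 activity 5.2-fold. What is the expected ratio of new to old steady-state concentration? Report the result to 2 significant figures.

CYP3A4: 0.12 × 5.2 = 0.624
CYP2C19: 0.54 (unchanged)
Other: 0.34 (unchanged)
Relative clearance = 0.624 + 0.54 + 0.34 = 1.504.
Since steady-state concentration ∝ 1/CL, the ratio is 1 / 1.504 = 0.66.

0.66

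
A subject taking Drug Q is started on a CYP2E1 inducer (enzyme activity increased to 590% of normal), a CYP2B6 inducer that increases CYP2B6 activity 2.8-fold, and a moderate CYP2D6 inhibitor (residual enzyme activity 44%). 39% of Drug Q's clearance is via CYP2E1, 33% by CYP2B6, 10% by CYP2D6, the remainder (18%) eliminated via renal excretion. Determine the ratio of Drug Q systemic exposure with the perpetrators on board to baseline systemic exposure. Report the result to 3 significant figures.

The CYP2E1 pathway (39% of clearance) is boosted to 5.9× activity: 0.39 × 5.9 = 2.301.
The CYP2B6 pathway (33% of clearance) is boosted to 2.8× activity: 0.33 × 2.8 = 0.924.
The CYP2D6 pathway (10% of clearance) drops to 0.44× activity: 0.1 × 0.44 = 0.044.
Non-CYP routes (18%) are unchanged.
Relative clearance = 2.301 + 0.924 + 0.044 + 0.18 = 3.449.
Systemic exposure ∝ 1/CL: fold-change = 1 / 3.449 = 0.290.

0.290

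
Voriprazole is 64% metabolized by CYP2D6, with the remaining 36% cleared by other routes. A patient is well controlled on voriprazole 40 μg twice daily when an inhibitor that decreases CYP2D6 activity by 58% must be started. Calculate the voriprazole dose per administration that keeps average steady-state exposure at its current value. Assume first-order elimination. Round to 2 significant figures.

25 μg

The CYP2D6 pathway (64% of clearance) is reduced to 0.42× activity: 0.64 × 0.42 = 0.2688.
Non-CYP routes (36%) are unchanged.
Relative clearance = 0.2688 + 0.36 = 0.6288.
Css,avg = (dose rate)/CL, so holding Css fixed requires dose ∝ CL: 40 × 0.6288 = 25 μg.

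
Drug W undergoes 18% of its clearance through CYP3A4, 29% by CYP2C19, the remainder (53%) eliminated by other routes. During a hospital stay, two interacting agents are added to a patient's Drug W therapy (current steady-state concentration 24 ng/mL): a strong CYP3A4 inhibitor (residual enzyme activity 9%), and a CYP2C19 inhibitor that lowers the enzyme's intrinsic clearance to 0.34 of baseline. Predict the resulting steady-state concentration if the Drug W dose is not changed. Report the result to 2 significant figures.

The CYP3A4 pathway (18% of clearance) drops to 0.09× activity: 0.18 × 0.09 = 0.0162.
The CYP2C19 pathway (29% of clearance) drops to 0.34× activity: 0.29 × 0.34 = 0.0986.
The remaining 53% of clearance is unaffected.
CL_new/CL_old = 0.0162 + 0.0986 + 0.53 = 0.6448.
Steady-state concentration ∝ 1/CL: new value = 24 / 0.6448 = 37 ng/mL.

37 ng/mL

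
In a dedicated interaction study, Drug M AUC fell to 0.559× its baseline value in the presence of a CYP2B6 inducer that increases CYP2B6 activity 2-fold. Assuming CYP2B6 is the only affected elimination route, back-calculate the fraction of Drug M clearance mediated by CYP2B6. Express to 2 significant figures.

Write x for the fraction cleared via CYP2B6. The observed AUC change means clearance rose to 1/0.559 = 1.789 of baseline.
Setting x·2 + (1 − x) = 1.789 and solving: x = (1.789 − 1)/(2 − 1) = 0.79.

0.79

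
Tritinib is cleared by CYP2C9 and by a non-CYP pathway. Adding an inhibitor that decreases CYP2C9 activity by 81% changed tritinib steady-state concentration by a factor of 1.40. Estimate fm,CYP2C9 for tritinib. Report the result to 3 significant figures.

0.353

Write x for the fraction cleared via CYP2C9. The observed steady-state concentration change means clearance fell to 1/1.40 = 0.7143 of baseline.
Setting x·0.19 + (1 − x) = 0.7143 and solving: x = (0.7143 − 1)/(0.19 − 1) = 0.353.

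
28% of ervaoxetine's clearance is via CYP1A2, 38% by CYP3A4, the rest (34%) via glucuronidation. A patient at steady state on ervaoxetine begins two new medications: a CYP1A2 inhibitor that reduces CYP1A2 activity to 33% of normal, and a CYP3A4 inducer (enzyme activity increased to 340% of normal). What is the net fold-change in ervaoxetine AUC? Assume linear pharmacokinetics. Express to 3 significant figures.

0.580

The CYP1A2 pathway (28% of clearance) falls to 0.33× activity: 0.28 × 0.33 = 0.0924.
The CYP3A4 pathway (38% of clearance) is boosted to 3.4× activity: 0.38 × 3.4 = 1.292.
The remaining 34% of clearance is unaffected.
CL_new/CL_old = 0.0924 + 1.292 + 0.34 = 1.7244.
Because AUC varies inversely with clearance, the combined effect is 1 / 1.7244 = 0.580.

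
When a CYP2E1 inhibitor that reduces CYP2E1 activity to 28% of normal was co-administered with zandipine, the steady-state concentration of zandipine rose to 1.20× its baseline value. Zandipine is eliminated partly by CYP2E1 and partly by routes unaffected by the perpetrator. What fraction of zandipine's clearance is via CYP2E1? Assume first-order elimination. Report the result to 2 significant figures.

Let fm be the CYP2E1 fraction. New clearance relative to baseline = fm × 0.28 + (1 − fm).
Steady-state concentration ratio = 1 / (new CL fraction), so new CL fraction = 1 / 1.20 = 0.8333.
fm × 0.28 + 1 − fm = 0.8333  ⇒  fm × (0.28 − 1) = −0.1667  ⇒  fm = 0.23.

0.23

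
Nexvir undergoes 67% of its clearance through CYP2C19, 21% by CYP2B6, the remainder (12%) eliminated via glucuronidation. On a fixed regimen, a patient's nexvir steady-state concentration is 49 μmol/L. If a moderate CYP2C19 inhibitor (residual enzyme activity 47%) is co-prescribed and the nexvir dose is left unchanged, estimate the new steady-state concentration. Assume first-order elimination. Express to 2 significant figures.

76 μmol/L

CYP2C19: 0.67 × 0.47 = 0.3149
CYP2B6: 0.21 (unchanged)
Other: 0.12 (unchanged)
CL_new/CL_old = 0.3149 + 0.21 + 0.12 = 0.6449.
Steady-state concentration ∝ 1/CL, so new value = 49 / 0.6449 = 76 μmol/L.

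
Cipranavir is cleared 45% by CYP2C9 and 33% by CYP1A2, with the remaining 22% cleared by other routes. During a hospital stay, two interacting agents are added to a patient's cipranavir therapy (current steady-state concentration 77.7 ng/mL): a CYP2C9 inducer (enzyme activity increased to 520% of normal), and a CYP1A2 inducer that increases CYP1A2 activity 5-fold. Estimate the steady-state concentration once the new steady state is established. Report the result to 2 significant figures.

CYP2C9: 0.45 × 5.2 = 2.34
CYP1A2: 0.33 × 5 = 1.65
Other: 0.22 (unchanged)
CL_new/CL_old = 2.34 + 1.65 + 0.22 = 4.21.
New steady-state concentration = 77.7 / 4.21 = 18 ng/mL (concentration scales inversely with clearance).

18 ng/mL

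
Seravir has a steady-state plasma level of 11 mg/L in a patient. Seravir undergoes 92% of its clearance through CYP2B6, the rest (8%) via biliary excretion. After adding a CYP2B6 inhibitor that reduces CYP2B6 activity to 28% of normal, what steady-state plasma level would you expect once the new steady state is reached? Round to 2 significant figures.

33 mg/L

The CYP2B6 pathway (92% of clearance) drops to 0.28× activity: 0.92 × 0.28 = 0.2576.
Non-CYP routes (8%) are unchanged.
Relative clearance = 0.2576 + 0.08 = 0.3376.
Steady-state plasma level ∝ 1/CL, so new value = 11 / 0.3376 = 33 mg/L.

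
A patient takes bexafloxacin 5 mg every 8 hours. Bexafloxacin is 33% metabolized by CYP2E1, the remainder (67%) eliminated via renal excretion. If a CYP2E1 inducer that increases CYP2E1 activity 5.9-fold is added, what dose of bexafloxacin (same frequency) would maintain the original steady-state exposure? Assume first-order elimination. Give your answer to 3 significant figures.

CYP2E1: 0.33 × 5.9 = 1.947
Other: 0.67 (unchanged)
New clearance relative to baseline: 1.947 + 0.67 = 2.617.
To maintain the same steady-state level, dose must scale with clearance: new dose = 5 × 2.617 = 13.1 mg.

13.1 mg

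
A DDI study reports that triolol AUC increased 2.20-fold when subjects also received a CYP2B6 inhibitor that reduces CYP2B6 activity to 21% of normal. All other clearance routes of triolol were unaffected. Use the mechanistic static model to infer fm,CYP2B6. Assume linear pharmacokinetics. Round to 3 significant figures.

0.690

Call the CYP2B6 fraction fm. After the interaction, CL_new/CL_old = fm × 0.21 + (1 − fm).
AUC ratio = 1 / (new CL fraction), so new CL fraction = 1 / 2.20 = 0.4545.
fm × 0.21 + 1 − fm = 0.4545  ⇒  fm × (0.21 − 1) = −0.5455  ⇒  fm = 0.690.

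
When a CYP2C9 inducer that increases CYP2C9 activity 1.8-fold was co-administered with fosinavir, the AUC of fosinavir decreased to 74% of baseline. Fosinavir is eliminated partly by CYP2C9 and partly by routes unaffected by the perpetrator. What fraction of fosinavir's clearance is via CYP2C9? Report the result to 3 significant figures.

Let fm be the CYP2C9 fraction. New clearance relative to baseline = fm × 1.8 + (1 − fm).
AUC ratio = 1 / (new CL fraction), so new CL fraction = 1 / 0.740 = 1.351.
fm × 1.8 + 1 − fm = 1.351  ⇒  fm × (1.8 − 1) = 0.3514  ⇒  fm = 0.439.

0.439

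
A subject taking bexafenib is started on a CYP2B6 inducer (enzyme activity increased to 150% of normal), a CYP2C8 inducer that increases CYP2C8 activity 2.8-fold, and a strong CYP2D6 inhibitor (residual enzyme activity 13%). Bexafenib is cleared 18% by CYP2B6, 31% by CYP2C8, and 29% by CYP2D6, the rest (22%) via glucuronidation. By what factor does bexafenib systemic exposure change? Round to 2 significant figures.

0.72

CYP2B6: 0.18 × 1.5 = 0.27
CYP2C8: 0.31 × 2.8 = 0.868
CYP2D6: 0.29 × 0.13 = 0.0377
Other: 0.22 (unchanged)
CL_new/CL_old = 0.27 + 0.868 + 0.0377 + 0.22 = 1.3957.
Systemic exposure ∝ 1/CL: fold-change = 1 / 1.3957 = 0.72.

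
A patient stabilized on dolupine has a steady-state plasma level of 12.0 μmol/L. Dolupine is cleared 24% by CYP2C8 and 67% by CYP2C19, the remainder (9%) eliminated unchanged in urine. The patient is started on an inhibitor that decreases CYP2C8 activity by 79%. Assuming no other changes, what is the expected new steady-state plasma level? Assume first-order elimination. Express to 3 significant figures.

The CYP2C8 pathway (24% of clearance) drops to 0.21× activity: 0.24 × 0.21 = 0.0504.
CYP2C19 (67%) and the residual 9% are unaffected.
Relative clearance = 0.0504 + 0.67 + 0.09 = 0.8104.
New steady-state plasma level = baseline ÷ relative clearance = 12.0 / 0.8104 = 14.8 μmol/L.

14.8 μmol/L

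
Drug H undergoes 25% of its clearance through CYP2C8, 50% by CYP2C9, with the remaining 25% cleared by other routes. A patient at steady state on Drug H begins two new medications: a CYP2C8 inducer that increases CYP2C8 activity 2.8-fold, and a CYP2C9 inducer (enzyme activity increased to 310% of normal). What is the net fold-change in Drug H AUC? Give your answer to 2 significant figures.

0.40

The CYP2C8 pathway (25% of clearance) is boosted to 2.8× activity: 0.25 × 2.8 = 0.7.
The CYP2C9 pathway (50% of clearance) rises to 3.1× activity: 0.5 × 3.1 = 1.55.
Non-CYP routes (25%) are unchanged.
New clearance relative to baseline: 0.7 + 1.55 + 0.25 = 2.5.
AUC ∝ 1/CL: fold-change = 1 / 2.5 = 0.40.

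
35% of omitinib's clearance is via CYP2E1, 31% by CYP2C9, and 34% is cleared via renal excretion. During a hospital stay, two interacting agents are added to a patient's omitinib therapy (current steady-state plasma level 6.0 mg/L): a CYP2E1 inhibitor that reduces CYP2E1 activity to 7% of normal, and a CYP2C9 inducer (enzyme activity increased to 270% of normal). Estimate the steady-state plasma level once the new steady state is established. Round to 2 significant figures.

5.0 mg/L

The CYP2E1 pathway (35% of clearance) drops to 0.07× activity: 0.35 × 0.07 = 0.0245.
The CYP2C9 pathway (31% of clearance) increases to 2.7× activity: 0.31 × 2.7 = 0.837.
Non-CYP routes (34%) are unchanged.
New clearance relative to baseline: 0.0245 + 0.837 + 0.34 = 1.2015.
New steady-state plasma level = 6.0 / 1.2015 = 5.0 mg/L (concentration scales inversely with clearance).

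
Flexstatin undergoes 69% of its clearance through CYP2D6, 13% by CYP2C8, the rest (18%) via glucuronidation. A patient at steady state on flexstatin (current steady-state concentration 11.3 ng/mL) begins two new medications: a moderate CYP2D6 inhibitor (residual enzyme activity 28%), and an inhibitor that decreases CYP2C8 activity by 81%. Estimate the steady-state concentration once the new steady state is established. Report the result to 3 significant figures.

The CYP2D6 pathway (69% of clearance) drops to 0.28× activity: 0.69 × 0.28 = 0.1932.
The CYP2C8 pathway (13% of clearance) is reduced to 0.19× activity: 0.13 × 0.19 = 0.0247.
Non-CYP routes (18%) are unchanged.
New clearance relative to baseline: 0.1932 + 0.0247 + 0.18 = 0.3979.
New steady-state concentration = 11.3 / 0.3979 = 28.4 ng/mL (concentration scales inversely with clearance).

28.4 ng/mL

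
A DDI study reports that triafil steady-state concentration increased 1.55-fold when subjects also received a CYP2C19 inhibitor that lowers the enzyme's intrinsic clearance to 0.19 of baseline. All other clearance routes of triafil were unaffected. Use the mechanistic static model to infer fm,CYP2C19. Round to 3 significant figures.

0.438

Let x = fm,CYP2C19. Because steady-state concentration ∝ 1/CL, relative clearance fell to 1/1.55 = 0.6452.
Only the CYP2C19 route changed, so 0.6452 = x·0.19 + (1 − x), giving x = 0.438.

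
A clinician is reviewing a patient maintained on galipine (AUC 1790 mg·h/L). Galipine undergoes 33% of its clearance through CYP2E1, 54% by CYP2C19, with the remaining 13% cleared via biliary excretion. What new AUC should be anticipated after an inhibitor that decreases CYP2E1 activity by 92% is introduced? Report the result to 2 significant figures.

2.6 × 10³ mg·h/L

The CYP2E1 pathway (33% of clearance) falls to 0.08× activity: 0.33 × 0.08 = 0.0264.
CYP2C19 (54%) and the residual 13% are unaffected.
CL_new/CL_old = 0.0264 + 0.54 + 0.13 = 0.6964.
With dosing unchanged, AUC scales as 1/CL: 1790 / 0.6964 = 2.6 × 10³ mg·h/L.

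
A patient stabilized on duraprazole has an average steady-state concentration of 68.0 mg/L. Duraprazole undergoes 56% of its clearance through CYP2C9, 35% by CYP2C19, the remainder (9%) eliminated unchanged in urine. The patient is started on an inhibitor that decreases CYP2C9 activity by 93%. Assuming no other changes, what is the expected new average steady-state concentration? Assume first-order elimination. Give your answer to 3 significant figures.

The CYP2C9 pathway (56% of clearance) drops to 0.07× activity: 0.56 × 0.07 = 0.0392.
CYP2C19 (35%) and the residual 9% are unaffected.
New clearance relative to baseline: 0.0392 + 0.35 + 0.09 = 0.4792.
With dosing unchanged, average steady-state concentration scales as 1/CL: 68.0 / 0.4792 = 142 mg/L.

142 mg/L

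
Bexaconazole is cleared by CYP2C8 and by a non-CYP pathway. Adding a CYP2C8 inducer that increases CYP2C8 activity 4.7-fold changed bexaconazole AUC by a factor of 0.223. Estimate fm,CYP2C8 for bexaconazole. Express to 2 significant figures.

Let fm be the CYP2C8 fraction. New clearance relative to baseline = fm × 4.7 + (1 − fm).
AUC ratio = 1 / (new CL fraction), so new CL fraction = 1 / 0.223 = 4.484.
fm × 4.7 + 1 − fm = 4.484  ⇒  fm × (4.7 − 1) = 3.484  ⇒  fm = 0.94.

0.94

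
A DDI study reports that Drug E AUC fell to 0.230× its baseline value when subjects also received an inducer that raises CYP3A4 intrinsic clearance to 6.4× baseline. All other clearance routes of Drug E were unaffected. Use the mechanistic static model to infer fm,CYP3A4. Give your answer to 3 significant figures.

Let x = fm,CYP3A4. Because AUC ∝ 1/CL, relative clearance rose to 1/0.230 = 4.348.
Only the CYP3A4 route changed, so 4.348 = x·6.4 + (1 − x), giving x = 0.620.

0.620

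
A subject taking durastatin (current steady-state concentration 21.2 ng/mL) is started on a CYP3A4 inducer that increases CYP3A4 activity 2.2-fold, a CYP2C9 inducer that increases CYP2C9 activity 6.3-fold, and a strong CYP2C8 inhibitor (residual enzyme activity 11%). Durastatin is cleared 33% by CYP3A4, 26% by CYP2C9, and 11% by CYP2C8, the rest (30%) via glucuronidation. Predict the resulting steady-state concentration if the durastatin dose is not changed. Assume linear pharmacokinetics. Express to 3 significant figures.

7.92 ng/mL

The CYP3A4 pathway (33% of clearance) is boosted to 2.2× activity: 0.33 × 2.2 = 0.726.
The CYP2C9 pathway (26% of clearance) increases to 6.3× activity: 0.26 × 6.3 = 1.638.
The CYP2C8 pathway (11% of clearance) falls to 0.11× activity: 0.11 × 0.11 = 0.0121.
The remaining 30% of clearance is unaffected.
CL_new/CL_old = 0.726 + 1.638 + 0.0121 + 0.3 = 2.6761.
Steady-state concentration ∝ 1/CL: new value = 21.2 / 2.6761 = 7.92 ng/mL.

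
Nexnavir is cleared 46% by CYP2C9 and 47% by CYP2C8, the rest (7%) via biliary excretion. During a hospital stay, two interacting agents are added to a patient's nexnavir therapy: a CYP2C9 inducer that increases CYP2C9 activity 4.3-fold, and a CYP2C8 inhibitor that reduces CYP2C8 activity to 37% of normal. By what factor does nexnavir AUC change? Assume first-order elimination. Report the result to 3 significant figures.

0.450

The CYP2C9 pathway (46% of clearance) increases to 4.3× activity: 0.46 × 4.3 = 1.978.
The CYP2C8 pathway (47% of clearance) is reduced to 0.37× activity: 0.47 × 0.37 = 0.1739.
The remaining 7% of clearance is unaffected.
New clearance relative to baseline: 1.978 + 0.1739 + 0.07 = 2.2219.
Net AUC ratio = 1 / 2.2219 = 0.450.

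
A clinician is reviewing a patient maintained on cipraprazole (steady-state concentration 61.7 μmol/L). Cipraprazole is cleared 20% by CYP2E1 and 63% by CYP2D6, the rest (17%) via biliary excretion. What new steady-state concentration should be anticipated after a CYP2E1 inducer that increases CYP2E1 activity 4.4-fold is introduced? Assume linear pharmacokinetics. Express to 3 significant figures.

The CYP2E1 pathway (20% of clearance) rises to 4.4× activity: 0.2 × 4.4 = 0.88.
CYP2D6 (63%) and the residual 17% are unaffected.
New clearance relative to baseline: 0.88 + 0.63 + 0.17 = 1.68.
Steady-state concentration ∝ 1/CL, so new value = 61.7 / 1.68 = 36.7 μmol/L.

36.7 μmol/L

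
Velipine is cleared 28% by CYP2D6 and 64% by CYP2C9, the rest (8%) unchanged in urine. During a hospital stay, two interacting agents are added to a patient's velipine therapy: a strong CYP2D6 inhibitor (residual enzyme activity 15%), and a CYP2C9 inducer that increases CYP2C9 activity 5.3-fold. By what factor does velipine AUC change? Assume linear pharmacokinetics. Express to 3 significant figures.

0.285

The CYP2D6 pathway (28% of clearance) falls to 0.15× activity: 0.28 × 0.15 = 0.042.
The CYP2C9 pathway (64% of clearance) is boosted to 5.3× activity: 0.64 × 5.3 = 3.392.
The remaining 8% of clearance is unaffected.
Relative clearance = 0.042 + 3.392 + 0.08 = 3.514.
Net AUC ratio = 1 / 3.514 = 0.285.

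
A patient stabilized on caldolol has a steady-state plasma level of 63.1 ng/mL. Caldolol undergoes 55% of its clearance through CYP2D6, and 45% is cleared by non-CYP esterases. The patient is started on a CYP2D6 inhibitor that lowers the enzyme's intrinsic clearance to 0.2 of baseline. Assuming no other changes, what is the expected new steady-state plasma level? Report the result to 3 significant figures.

113 ng/mL

CYP2D6: 0.55 × 0.2 = 0.11
Other: 0.45 (unchanged)
Relative clearance = 0.11 + 0.45 = 0.56.
Steady-state plasma level ∝ 1/CL, so new value = 63.1 / 0.56 = 113 ng/mL.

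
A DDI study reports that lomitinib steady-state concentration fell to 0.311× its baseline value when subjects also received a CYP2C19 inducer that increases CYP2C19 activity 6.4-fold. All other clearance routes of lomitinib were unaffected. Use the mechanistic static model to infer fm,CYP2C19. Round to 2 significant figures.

CL'/CL = 1 / 0.311 = 3.215
6.4·fm + (1 − fm) = 3.215
fm = (3.215 − 1) / (6.4 − 1) = 0.41

0.41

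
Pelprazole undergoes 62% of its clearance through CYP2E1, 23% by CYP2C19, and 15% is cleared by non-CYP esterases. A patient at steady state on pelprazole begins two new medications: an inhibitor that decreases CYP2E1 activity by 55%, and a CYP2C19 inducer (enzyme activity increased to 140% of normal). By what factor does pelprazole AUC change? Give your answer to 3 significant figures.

1.33

CYP2E1: 0.62 × 0.45 = 0.279
CYP2C19: 0.23 × 1.4 = 0.322
Other: 0.15 (unchanged)
New clearance relative to baseline: 0.279 + 0.322 + 0.15 = 0.751.
Because AUC varies inversely with clearance, the combined effect is 1 / 0.751 = 1.33.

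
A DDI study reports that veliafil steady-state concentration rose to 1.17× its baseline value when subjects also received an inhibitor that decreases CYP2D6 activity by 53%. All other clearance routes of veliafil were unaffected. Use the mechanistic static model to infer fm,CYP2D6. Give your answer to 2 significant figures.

0.27

CL'/CL = 1 / 1.17 = 0.8547
0.47·fm + (1 − fm) = 0.8547
fm = (0.8547 − 1) / (0.47 − 1) = 0.27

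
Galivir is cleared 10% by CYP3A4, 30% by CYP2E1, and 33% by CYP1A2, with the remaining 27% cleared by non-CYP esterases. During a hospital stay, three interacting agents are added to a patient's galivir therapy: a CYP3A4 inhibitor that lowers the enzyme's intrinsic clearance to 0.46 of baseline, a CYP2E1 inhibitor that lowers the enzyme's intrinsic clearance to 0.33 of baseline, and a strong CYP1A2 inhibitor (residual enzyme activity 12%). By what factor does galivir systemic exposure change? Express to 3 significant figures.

2.20

The CYP3A4 pathway (10% of clearance) is reduced to 0.46× activity: 0.1 × 0.46 = 0.046.
The CYP2E1 pathway (30% of clearance) falls to 0.33× activity: 0.3 × 0.33 = 0.099.
The CYP1A2 pathway (33% of clearance) falls to 0.12× activity: 0.33 × 0.12 = 0.0396.
The remaining 27% of clearance is unaffected.
CL_new/CL_old = 0.046 + 0.099 + 0.0396 + 0.27 = 0.4546.
Systemic exposure ∝ 1/CL: fold-change = 1 / 0.4546 = 2.20.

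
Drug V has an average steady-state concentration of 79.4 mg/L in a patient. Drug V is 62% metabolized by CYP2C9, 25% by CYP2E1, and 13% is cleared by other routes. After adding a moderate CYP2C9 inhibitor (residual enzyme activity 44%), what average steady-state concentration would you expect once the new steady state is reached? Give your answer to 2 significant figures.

The CYP2C9 pathway (62% of clearance) drops to 0.44× activity: 0.62 × 0.44 = 0.2728.
CYP2E1 (25%) and the residual 13% are unaffected.
New clearance relative to baseline: 0.2728 + 0.25 + 0.13 = 0.6528.
New average steady-state concentration = baseline ÷ relative clearance = 79.4 / 0.6528 = 1.2 × 10² mg/L.

1.2 × 10² mg/L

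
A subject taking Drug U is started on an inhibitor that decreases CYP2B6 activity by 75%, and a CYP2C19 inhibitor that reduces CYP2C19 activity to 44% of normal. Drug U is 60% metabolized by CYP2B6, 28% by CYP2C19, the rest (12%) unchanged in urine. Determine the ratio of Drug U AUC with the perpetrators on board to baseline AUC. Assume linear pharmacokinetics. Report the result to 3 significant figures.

2.54

CYP2B6: 0.6 × 0.25 = 0.15
CYP2C19: 0.28 × 0.44 = 0.1232
Other: 0.12 (unchanged)
New clearance relative to baseline: 0.15 + 0.1232 + 0.12 = 0.3932.
Net AUC ratio = 1 / 0.3932 = 2.54.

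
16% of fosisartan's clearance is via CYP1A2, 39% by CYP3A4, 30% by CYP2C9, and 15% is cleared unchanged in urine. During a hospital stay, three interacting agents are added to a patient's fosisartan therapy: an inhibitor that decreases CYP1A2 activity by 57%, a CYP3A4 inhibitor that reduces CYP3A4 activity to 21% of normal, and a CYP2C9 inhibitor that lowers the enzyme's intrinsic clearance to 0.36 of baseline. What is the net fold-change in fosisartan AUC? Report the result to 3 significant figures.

CYP1A2: 0.16 × 0.43 = 0.0688
CYP3A4: 0.39 × 0.21 = 0.0819
CYP2C9: 0.3 × 0.36 = 0.108
Other: 0.15 (unchanged)
Relative clearance = 0.0688 + 0.0819 + 0.108 + 0.15 = 0.4087.
AUC ∝ 1/CL: fold-change = 1 / 0.4087 = 2.45.

2.45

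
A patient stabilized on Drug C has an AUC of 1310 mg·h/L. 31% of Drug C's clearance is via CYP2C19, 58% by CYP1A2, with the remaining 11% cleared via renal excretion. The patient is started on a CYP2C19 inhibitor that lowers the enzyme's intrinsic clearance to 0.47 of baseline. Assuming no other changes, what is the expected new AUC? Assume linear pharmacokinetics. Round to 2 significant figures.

1.6 × 10³ mg·h/L

CYP2C19: 0.31 × 0.47 = 0.1457
CYP1A2: 0.58 (unchanged)
Other: 0.11 (unchanged)
Relative clearance = 0.1457 + 0.58 + 0.11 = 0.8357.
With dosing unchanged, AUC scales as 1/CL: 1310 / 0.8357 = 1.6 × 10³ mg·h/L.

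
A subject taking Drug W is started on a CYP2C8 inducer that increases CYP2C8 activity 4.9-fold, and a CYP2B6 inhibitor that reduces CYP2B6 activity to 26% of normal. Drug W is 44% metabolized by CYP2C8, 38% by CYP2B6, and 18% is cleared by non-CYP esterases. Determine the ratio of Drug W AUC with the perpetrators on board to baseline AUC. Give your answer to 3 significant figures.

0.411

CYP2C8: 0.44 × 4.9 = 2.156
CYP2B6: 0.38 × 0.26 = 0.0988
Other: 0.18 (unchanged)
Relative clearance = 2.156 + 0.0988 + 0.18 = 2.4348.
Because AUC varies inversely with clearance, the combined effect is 1 / 2.4348 = 0.411.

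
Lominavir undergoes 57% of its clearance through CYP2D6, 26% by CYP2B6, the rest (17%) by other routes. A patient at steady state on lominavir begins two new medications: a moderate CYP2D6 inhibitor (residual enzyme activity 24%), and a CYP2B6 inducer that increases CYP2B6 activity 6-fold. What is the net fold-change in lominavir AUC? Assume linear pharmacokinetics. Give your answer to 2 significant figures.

CYP2D6: 0.57 × 0.24 = 0.1368
CYP2B6: 0.26 × 6 = 1.56
Other: 0.17 (unchanged)
CL_new/CL_old = 0.1368 + 1.56 + 0.17 = 1.8668.
Because AUC varies inversely with clearance, the combined effect is 1 / 1.8668 = 0.54.

0.54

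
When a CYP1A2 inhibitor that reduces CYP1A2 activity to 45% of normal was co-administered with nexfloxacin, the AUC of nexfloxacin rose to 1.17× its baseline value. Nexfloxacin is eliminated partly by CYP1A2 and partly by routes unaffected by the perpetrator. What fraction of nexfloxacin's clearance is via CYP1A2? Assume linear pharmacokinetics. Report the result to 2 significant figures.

0.26

CL'/CL = 1 / 1.17 = 0.8547
0.45·fm + (1 − fm) = 0.8547
fm = (0.8547 − 1) / (0.45 − 1) = 0.26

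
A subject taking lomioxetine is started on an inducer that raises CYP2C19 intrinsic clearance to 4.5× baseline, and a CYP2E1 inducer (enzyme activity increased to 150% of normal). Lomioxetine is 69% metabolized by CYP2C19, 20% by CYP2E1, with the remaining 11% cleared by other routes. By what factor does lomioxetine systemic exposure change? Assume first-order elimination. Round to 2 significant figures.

The CYP2C19 pathway (69% of clearance) rises to 4.5× activity: 0.69 × 4.5 = 3.105.
The CYP2E1 pathway (20% of clearance) rises to 1.5× activity: 0.2 × 1.5 = 0.3.
Non-CYP routes (11%) are unchanged.
CL_new/CL_old = 3.105 + 0.3 + 0.11 = 3.515.
Because systemic exposure varies inversely with clearance, the combined effect is 1 / 3.515 = 0.28.

0.28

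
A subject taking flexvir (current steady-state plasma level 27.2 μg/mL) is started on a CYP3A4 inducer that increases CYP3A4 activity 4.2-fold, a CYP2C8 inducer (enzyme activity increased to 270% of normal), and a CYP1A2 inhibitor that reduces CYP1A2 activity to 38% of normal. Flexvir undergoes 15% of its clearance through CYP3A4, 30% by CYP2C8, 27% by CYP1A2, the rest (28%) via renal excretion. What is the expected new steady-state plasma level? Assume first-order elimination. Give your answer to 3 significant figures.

The CYP3A4 pathway (15% of clearance) is boosted to 4.2× activity: 0.15 × 4.2 = 0.63.
The CYP2C8 pathway (30% of clearance) increases to 2.7× activity: 0.3 × 2.7 = 0.81.
The CYP1A2 pathway (27% of clearance) drops to 0.38× activity: 0.27 × 0.38 = 0.1026.
The remaining 28% of clearance is unaffected.
New clearance relative to baseline: 0.63 + 0.81 + 0.1026 + 0.28 = 1.8226.
Dividing the baseline by the relative clearance: 27.2 / 1.8226 = 14.9 μg/mL.

14.9 μg/mL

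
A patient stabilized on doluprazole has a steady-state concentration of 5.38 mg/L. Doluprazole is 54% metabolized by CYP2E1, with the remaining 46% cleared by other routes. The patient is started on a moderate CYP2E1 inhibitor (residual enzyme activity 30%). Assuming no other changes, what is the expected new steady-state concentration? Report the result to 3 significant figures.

CYP2E1: 0.54 × 0.3 = 0.162
Other: 0.46 (unchanged)
New clearance relative to baseline: 0.162 + 0.46 = 0.622.
Steady-state concentration ∝ 1/CL, so new value = 5.38 / 0.622 = 8.65 mg/L.

8.65 mg/L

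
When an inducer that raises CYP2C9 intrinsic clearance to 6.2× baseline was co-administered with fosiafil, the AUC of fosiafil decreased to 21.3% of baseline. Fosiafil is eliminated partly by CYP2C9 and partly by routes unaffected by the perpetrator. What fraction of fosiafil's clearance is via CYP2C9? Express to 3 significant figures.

0.711

Write x for the fraction cleared via CYP2C9. The observed AUC change means clearance rose to 1/0.213 = 4.695 of baseline.
Only the CYP2C9 route changed, so 4.695 = x·6.2 + (1 − x), giving x = 0.711.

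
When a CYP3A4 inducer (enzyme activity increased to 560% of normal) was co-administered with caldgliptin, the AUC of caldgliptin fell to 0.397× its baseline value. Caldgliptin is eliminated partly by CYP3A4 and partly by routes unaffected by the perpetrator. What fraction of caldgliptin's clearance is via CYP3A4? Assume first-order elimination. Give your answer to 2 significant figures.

0.33

Let x = fm,CYP3A4. Because AUC ∝ 1/CL, relative clearance rose to 1/0.397 = 2.519.
Only the CYP3A4 route changed, so 2.519 = x·5.6 + (1 − x), giving x = 0.33.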